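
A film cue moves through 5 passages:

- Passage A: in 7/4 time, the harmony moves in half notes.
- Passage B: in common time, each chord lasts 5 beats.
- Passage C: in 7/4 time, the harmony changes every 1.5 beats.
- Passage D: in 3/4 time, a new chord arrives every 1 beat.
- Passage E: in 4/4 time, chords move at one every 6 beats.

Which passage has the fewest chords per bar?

A: 7 beats/bar ÷ 2 beats/chord = 3.5 chords/bar.
B: 4 beats/bar ÷ 5 beats/chord = 0.8 chords/bar.
C: 7 beats/bar ÷ 1.5 beats/chord = 14/3 chords/bar.
D: 3 beats/bar ÷ 1 beat/chord = 3 chords/bar.
E: 4 beats/bar ÷ 6 beats/chord = 2/3 chords/bar.
Slowest is E at 2/3 chords/bar.

Passage E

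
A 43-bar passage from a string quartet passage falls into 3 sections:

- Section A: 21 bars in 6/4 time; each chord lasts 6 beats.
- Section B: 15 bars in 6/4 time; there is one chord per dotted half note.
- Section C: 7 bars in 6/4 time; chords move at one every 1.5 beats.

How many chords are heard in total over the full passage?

79 chords

A has 126 beats and chords last 6 each, so 21 chords.
B has 90 beats and chords last 3 each, so 30 chords.
C has 42 beats and chords last 1.5 each, so 28 chords.
Total: 21 + 30 + 28 = 79.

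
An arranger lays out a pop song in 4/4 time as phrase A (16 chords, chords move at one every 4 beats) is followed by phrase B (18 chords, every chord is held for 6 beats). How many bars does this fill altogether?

A: 16 × 4 = 64 beats = 16 bars.
B: 18 × 6 = 108 beats = 27 bars.
Total: 16 + 27 = 43 bars.

43 bars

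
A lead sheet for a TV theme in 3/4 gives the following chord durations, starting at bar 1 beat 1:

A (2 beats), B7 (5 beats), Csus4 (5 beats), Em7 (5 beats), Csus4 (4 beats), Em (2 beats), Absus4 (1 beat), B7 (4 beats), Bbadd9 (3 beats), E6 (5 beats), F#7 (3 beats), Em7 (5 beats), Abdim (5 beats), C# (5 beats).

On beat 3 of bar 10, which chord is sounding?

Beat 3 of bar 10 is beat (10−1)×3 + 3 = 30 overall.
Running totals: A ends at 2, B7 ends at 7, Csus4 ends at 12, Em7 ends at 17, Csus4 ends at 21, Em ends at 23, Absus4 ends at 24, B7 ends at 28, Bbadd9 ends at 31.
Beat 30 falls within Bbadd9.

Bbadd9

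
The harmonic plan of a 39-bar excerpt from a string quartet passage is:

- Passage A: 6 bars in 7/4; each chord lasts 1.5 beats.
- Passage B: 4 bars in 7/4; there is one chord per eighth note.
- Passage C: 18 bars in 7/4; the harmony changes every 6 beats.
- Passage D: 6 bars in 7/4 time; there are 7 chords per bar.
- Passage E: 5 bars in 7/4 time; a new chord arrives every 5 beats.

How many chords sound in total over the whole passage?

A: 6·7 = 42 beats, 42/1.5 = 28 chords.
B: 4·7 = 28 beats, 28/0.5 = 56 chords.
C: 18·7 = 126 beats, 126/6 = 21 chords.
D: 6·7 = 42 beats, 42/1 = 42 chords.
E: 5·7 = 35 beats, 35/5 = 7 chords.
Total: 28 + 56 + 21 + 42 + 7 = 154.

154 chords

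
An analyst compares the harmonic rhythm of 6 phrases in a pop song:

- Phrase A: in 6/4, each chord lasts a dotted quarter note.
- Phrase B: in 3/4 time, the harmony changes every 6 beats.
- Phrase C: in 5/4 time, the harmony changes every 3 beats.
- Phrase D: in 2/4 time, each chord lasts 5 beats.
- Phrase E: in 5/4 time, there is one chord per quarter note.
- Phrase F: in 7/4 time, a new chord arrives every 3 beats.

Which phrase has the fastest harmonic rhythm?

A: each chord is 1.5 beats in 6/4, so 4 per bar.
B: each chord is 6 beats in 3/4, so 0.5 per bar.
C: each chord is 3 beats in 5/4, so 5/3 per bar.
D: each chord is 5 beats in 2/4, so 0.4 per bar.
E: each chord is 1 beat in 5/4, so 5 per bar.
F: each chord is 3 beats in 7/4, so 7/3 per bar.
Fastest is E at 5 chords/bar.

Phrase E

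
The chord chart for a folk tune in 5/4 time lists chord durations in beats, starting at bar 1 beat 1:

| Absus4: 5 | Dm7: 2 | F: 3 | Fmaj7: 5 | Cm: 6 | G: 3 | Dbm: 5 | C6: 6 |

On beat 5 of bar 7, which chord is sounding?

C6

Beat 5 of bar 7 is beat (7−1)×5 + 5 = 35 overall.
Running totals: Absus4 ends at 5, Dm7 ends at 7, F ends at 10, Fmaj7 ends at 15, Cm ends at 21, G ends at 24, Dbm ends at 29, C6 ends at 35.
Beat 35 falls within C6.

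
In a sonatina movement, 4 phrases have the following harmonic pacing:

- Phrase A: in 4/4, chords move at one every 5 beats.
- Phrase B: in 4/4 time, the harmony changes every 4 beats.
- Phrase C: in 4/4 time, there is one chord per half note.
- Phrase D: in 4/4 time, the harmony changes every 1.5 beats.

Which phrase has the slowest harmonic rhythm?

Phrase A

A: 4 beats/bar ÷ 5 beats/chord = 0.8 chords/bar.
B: 4 beats/bar ÷ 4 beats/chord = 1 chord/bar.
C: 4 beats/bar ÷ 2 beats/chord = 2 chords/bar.
D: 4 beats/bar ÷ 1.5 beats/chord = 8/3 chords/bar.
Slowest is A at 0.8 chords/bar.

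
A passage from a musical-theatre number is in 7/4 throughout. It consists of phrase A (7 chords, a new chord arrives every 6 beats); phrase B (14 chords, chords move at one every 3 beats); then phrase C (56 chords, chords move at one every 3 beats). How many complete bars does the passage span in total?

A: 7 × 6 = 42 beats = 6 bars.
B: 14 × 3 = 42 beats = 6 bars.
C: 56 × 3 = 168 beats = 24 bars.
Total: 6 + 6 + 24 = 36 bars.

36 bars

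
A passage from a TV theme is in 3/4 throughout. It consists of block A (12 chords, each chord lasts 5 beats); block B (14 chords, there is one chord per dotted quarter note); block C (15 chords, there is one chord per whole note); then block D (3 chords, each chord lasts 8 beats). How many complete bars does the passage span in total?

55 bars

A: 12 × 5 = 60 beats = 20 bars.
B: 14 × 1.5 = 21 beats = 7 bars.
C: 15 × 4 = 60 beats = 20 bars.
D: 3 × 8 = 24 beats = 8 bars.
Total: 20 + 7 + 20 + 8 = 55 bars.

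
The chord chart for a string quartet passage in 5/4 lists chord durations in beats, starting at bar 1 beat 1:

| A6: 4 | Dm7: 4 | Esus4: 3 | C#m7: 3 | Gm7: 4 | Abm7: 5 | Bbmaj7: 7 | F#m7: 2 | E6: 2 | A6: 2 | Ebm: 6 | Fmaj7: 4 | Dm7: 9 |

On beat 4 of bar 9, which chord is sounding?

Fmaj7

Beat 4 of bar 9 is beat (9−1)×5 + 4 = 44 overall.
Running totals: A6 ends at 4, Dm7 ends at 8, Esus4 ends at 11, C#m7 ends at 14, Gm7 ends at 18, Abm7 ends at 23, Bbmaj7 ends at 30, F#m7 ends at 32, E6 ends at 34, A6 ends at 36, Ebm ends at 42, Fmaj7 ends at 46.
Beat 44 falls within Fmaj7.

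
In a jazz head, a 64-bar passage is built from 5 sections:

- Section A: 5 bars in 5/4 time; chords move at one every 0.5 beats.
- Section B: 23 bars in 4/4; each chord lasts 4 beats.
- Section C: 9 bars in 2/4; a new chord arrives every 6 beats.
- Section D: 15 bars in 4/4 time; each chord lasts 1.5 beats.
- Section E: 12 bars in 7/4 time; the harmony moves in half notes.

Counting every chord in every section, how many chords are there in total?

A has 25 beats and chords last 0.5 each, so 50 chords.
B has 92 beats and chords last 4 each, so 23 chords.
C has 18 beats and chords last 6 each, so 3 chords.
D has 60 beats and chords last 1.5 each, so 40 chords.
E has 84 beats and chords last 2 each, so 42 chords.
Total: 50 + 23 + 3 + 40 + 42 = 158.

158 chords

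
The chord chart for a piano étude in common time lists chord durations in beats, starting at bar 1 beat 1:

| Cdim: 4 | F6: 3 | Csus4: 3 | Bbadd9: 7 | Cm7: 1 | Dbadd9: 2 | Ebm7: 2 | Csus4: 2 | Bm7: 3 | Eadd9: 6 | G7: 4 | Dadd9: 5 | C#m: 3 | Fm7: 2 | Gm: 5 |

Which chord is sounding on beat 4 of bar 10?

Dadd9

Beat 4 of bar 10 is beat (10−1)×4 + 4 = 40 overall.
Running totals: Cdim ends at 4, F6 ends at 7, Csus4 ends at 10, Bbadd9 ends at 17, Cm7 ends at 18, Dbadd9 ends at 20, Ebm7 ends at 22, Csus4 ends at 24, Bm7 ends at 27, Eadd9 ends at 33, G7 ends at 37, Dadd9 ends at 42.
Beat 40 falls within Dadd9.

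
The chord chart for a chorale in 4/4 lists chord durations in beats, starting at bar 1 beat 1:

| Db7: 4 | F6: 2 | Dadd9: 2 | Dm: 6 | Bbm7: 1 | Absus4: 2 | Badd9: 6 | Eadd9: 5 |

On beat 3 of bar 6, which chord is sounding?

Badd9

Beat 3 of bar 6 is beat (6−1)×4 + 3 = 23 overall.
Running totals: Db7 ends at 4, F6 ends at 6, Dadd9 ends at 8, Dm ends at 14, Bbm7 ends at 15, Absus4 ends at 17, Badd9 ends at 23.
Beat 23 falls within Badd9.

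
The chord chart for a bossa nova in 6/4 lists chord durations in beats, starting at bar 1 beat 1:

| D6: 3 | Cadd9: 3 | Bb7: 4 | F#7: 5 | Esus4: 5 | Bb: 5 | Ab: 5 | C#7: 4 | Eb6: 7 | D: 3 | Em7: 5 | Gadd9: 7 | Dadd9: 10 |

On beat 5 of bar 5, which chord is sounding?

Beat 5 of bar 5 is beat (5−1)×6 + 5 = 29 overall.
Running totals: D6 ends at 3, Cadd9 ends at 6, Bb7 ends at 10, F#7 ends at 15, Esus4 ends at 20, Bb ends at 25, Ab ends at 30.
Beat 29 falls within Ab.

Ab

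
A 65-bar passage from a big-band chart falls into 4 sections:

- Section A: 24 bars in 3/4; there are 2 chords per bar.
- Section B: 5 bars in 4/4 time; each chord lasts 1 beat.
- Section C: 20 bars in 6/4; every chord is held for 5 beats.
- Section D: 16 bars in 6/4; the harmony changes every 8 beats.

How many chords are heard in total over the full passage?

A: 24 bars × 3 beats = 72 beats; 1.5 beats/chord → 48 chords.
B: 5 bars × 4 beats = 20 beats; 1 beat/chord → 20 chords.
C: 20 bars × 6 beats = 120 beats; 5 beats/chord → 24 chords.
D: 16 bars × 6 beats = 96 beats; 8 beats/chord → 12 chords.
Total: 48 + 20 + 24 + 12 = 104.

104 chords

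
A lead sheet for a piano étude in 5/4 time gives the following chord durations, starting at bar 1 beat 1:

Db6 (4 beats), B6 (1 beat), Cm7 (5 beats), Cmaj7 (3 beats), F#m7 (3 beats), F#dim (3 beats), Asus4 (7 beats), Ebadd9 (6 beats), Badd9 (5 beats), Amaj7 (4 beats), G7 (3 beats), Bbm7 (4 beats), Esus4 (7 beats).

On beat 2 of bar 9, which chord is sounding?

Beat 2 of bar 9 is beat (9−1)×5 + 2 = 42 overall.
Running totals: Db6 ends at 4, B6 ends at 5, Cm7 ends at 10, Cmaj7 ends at 13, F#m7 ends at 16, F#dim ends at 19, Asus4 ends at 26, Ebadd9 ends at 32, Badd9 ends at 37, Amaj7 ends at 41, G7 ends at 44.
Beat 42 falls within G7.

G7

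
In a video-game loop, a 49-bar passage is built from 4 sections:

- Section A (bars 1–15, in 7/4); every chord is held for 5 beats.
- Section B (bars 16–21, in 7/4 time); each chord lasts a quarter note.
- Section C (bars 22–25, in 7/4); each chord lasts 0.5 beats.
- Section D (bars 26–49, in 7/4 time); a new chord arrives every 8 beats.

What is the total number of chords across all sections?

140 chords

A has 105 beats and chords last 5 each, so 21 chords.
B has 42 beats and chords last 1 each, so 42 chords.
C has 28 beats and chords last 0.5 each, so 56 chords.
D has 168 beats and chords last 8 each, so 21 chords.
Total: 21 + 42 + 56 + 21 = 140.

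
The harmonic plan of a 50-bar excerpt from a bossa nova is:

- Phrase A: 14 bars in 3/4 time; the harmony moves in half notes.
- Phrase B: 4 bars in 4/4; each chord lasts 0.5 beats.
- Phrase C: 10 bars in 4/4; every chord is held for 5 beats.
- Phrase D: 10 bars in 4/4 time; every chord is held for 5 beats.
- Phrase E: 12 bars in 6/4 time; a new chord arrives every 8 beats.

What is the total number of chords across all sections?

78 chords

A has 42 beats and chords last 2 each, so 21 chords.
B has 16 beats and chords last 0.5 each, so 32 chords.
C has 40 beats and chords last 5 each, so 8 chords.
D has 40 beats and chords last 5 each, so 8 chords.
E has 72 beats and chords last 8 each, so 9 chords.
Total: 21 + 32 + 8 + 8 + 9 = 78.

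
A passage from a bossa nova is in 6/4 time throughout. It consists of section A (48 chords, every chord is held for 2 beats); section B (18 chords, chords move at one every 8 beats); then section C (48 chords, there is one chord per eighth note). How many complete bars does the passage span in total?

44 bars

A: 48 × 2 = 96 beats = 16 bars.
B: 18 × 8 = 144 beats = 24 bars.
C: 48 × 0.5 = 24 beats = 4 bars.
Total: 16 + 24 + 4 = 44 bars.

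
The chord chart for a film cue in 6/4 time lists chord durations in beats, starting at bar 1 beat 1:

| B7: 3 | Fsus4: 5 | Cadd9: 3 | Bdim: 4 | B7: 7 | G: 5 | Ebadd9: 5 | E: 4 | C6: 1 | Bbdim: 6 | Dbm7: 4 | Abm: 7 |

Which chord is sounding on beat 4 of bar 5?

Beat 4 of bar 5 is beat (5−1)×6 + 4 = 28 overall.
Running totals: B7 ends at 3, Fsus4 ends at 8, Cadd9 ends at 11, Bdim ends at 15, B7 ends at 22, G ends at 27, Ebadd9 ends at 32.
Beat 28 falls within Ebadd9.

Ebadd9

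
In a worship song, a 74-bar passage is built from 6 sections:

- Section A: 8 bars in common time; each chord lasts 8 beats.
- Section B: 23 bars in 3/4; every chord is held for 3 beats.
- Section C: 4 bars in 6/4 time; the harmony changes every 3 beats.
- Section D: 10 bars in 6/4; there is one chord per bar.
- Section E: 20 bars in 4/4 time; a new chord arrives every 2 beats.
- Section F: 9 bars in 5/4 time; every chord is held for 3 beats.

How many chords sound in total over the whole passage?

A: 8·4 = 32 beats, 32/8 = 4 chords.
B: 23·3 = 69 beats, 69/3 = 23 chords.
C: 4·6 = 24 beats, 24/3 = 8 chords.
D: 10·6 = 60 beats, 60/6 = 10 chords.
E: 20·4 = 80 beats, 80/2 = 40 chords.
F: 9·5 = 45 beats, 45/3 = 15 chords.
Total: 4 + 23 + 8 + 10 + 40 + 15 = 100.

100 chords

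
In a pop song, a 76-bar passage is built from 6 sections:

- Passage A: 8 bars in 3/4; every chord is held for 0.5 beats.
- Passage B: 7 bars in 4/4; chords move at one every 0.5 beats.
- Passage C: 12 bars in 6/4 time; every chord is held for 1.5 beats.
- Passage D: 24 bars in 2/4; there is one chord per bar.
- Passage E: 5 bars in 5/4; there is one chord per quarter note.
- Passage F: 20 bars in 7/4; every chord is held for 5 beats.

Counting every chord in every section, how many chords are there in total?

229 chords

A: 8 bars × 3 beats = 24 beats; 0.5 beats/chord → 48 chords.
B: 7 bars × 4 beats = 28 beats; 0.5 beats/chord → 56 chords.
C: 12 bars × 6 beats = 72 beats; 1.5 beats/chord → 48 chords.
D: 24 bars × 2 beats = 48 beats; 2 beats/chord → 24 chords.
E: 5 bars × 5 beats = 25 beats; 1 beat/chord → 25 chords.
F: 20 bars × 7 beats = 140 beats; 5 beats/chord → 28 chords.
Total: 48 + 56 + 48 + 24 + 25 + 28 = 229.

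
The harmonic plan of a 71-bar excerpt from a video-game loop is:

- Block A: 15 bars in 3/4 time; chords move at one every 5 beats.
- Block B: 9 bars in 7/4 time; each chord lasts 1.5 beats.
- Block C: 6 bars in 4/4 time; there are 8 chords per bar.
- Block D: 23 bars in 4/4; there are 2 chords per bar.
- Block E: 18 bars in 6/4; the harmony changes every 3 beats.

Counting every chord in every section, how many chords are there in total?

A: 15 bars × 3 beats = 45 beats; 5 beats/chord → 9 chords.
B: 9 bars × 7 beats = 63 beats; 1.5 beats/chord → 42 chords.
C: 6 bars × 4 beats = 24 beats; 0.5 beats/chord → 48 chords.
D: 23 bars × 4 beats = 92 beats; 2 beats/chord → 46 chords.
E: 18 bars × 6 beats = 108 beats; 3 beats/chord → 36 chords.
Total: 9 + 42 + 48 + 46 + 36 = 181.

181 chords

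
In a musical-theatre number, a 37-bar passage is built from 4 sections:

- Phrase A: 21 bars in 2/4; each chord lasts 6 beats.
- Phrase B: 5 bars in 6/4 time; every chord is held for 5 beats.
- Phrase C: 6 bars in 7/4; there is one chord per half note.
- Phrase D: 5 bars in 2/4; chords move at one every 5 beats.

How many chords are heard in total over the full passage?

A has 42 beats and chords last 6 each, so 7 chords.
B has 30 beats and chords last 5 each, so 6 chords.
C has 42 beats and chords last 2 each, so 21 chords.
D has 10 beats and chords last 5 each, so 2 chords.
Total: 7 + 6 + 21 + 2 = 36.

36 chords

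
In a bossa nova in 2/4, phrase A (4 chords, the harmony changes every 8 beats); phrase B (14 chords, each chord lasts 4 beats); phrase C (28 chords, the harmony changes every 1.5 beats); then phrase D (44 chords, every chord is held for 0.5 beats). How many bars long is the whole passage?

A: 4 × 8 = 32 beats = 16 bars.
B: 14 × 4 = 56 beats = 28 bars.
C: 28 × 1.5 = 42 beats = 21 bars.
D: 44 × 0.5 = 22 beats = 11 bars.
Total: 16 + 28 + 21 + 11 = 76 bars.

76 bars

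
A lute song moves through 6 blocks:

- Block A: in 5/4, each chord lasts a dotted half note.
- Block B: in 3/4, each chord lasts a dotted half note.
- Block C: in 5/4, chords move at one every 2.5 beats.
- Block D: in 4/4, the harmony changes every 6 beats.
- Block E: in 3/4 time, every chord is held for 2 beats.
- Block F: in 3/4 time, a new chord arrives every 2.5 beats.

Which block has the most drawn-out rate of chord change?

Block D

A: 5/3 = 5/3 chords/bar.
B: 3/3 = 1 chord/bar.
C: 5/2.5 = 2 chords/bar.
D: 4/6 = 2/3 chords/bar.
E: 3/2 = 1.5 chords/bar.
F: 3/2.5 = 1.2 chords/bar.
Slowest is D at 2/3 chords/bar.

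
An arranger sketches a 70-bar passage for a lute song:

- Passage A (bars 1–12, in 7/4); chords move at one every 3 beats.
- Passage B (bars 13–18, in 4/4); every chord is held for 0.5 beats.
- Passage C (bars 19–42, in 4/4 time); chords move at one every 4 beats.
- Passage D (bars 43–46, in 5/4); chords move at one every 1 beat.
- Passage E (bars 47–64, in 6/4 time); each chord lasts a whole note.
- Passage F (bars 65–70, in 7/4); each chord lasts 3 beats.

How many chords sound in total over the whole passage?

161 chords

A has 84 beats and chords last 3 each, so 28 chords.
B has 24 beats and chords last 0.5 each, so 48 chords.
C has 96 beats and chords last 4 each, so 24 chords.
D has 20 beats and chords last 1 each, so 20 chords.
E has 108 beats and chords last 4 each, so 27 chords.
F has 42 beats and chords last 3 each, so 14 chords.
Total: 28 + 48 + 24 + 20 + 27 + 14 = 161.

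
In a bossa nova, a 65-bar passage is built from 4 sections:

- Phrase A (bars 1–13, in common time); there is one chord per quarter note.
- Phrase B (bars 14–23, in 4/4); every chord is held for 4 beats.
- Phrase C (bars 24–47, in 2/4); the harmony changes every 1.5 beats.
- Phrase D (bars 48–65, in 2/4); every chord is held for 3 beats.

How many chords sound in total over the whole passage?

A has 52 beats and chords last 1 each, so 52 chords.
B has 40 beats and chords last 4 each, so 10 chords.
C has 48 beats and chords last 1.5 each, so 32 chords.
D has 36 beats and chords last 3 each, so 12 chords.
Total: 52 + 10 + 32 + 12 = 106.

106 chords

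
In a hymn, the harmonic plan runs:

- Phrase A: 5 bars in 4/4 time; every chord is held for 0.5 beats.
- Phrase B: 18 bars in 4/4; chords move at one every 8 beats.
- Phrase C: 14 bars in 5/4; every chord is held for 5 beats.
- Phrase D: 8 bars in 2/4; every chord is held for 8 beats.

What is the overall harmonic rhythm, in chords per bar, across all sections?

13/9 chords per bar

A: 5 × 4 = 20 beats ÷ 0.5 = 40 chords.
B: 18 × 4 = 72 beats ÷ 8 = 9 chords.
C: 14 × 5 = 70 beats ÷ 5 = 14 chords.
D: 8 × 2 = 16 beats ÷ 8 = 2 chords.
Overall: 65 chords over 45 bars → 65/45 = 13/9 chords per bar.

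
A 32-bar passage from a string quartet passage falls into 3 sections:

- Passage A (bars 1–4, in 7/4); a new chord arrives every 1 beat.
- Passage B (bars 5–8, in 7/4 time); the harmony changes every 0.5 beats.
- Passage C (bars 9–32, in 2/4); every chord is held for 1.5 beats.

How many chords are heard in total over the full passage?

A has 28 beats and chords last 1 each, so 28 chords.
B has 28 beats and chords last 0.5 each, so 56 chords.
C has 48 beats and chords last 1.5 each, so 32 chords.
Total: 28 + 56 + 32 = 116.

116 chords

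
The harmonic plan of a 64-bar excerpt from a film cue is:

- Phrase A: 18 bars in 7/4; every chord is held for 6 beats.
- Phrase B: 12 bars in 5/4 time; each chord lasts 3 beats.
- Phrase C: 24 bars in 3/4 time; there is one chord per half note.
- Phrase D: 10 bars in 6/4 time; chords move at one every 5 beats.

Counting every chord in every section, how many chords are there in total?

89 chords

A: 18 bars × 7 beats = 126 beats; 6 beats/chord → 21 chords.
B: 12 bars × 5 beats = 60 beats; 3 beats/chord → 20 chords.
C: 24 bars × 3 beats = 72 beats; 2 beats/chord → 36 chords.
D: 10 bars × 6 beats = 60 beats; 5 beats/chord → 12 chords.
Total: 21 + 20 + 36 + 12 = 89.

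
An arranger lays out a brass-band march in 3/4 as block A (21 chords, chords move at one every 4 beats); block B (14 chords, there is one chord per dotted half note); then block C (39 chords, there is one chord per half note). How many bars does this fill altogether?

A: 21 × 4 = 84 beats = 28 bars.
B: 14 × 3 = 42 beats = 14 bars.
C: 39 × 2 = 78 beats = 26 bars.
Total: 28 + 14 + 26 = 68 bars.

68 bars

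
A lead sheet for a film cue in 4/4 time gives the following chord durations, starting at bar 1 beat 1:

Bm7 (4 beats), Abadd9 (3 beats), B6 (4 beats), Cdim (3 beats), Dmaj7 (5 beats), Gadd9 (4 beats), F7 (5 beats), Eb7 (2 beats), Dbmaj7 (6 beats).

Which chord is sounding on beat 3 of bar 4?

Dmaj7

Beat 3 of bar 4 is beat (4−1)×4 + 3 = 15 overall.
Running totals: Bm7 ends at 4, Abadd9 ends at 7, B6 ends at 11, Cdim ends at 14, Dmaj7 ends at 19.
Beat 15 falls within Dmaj7.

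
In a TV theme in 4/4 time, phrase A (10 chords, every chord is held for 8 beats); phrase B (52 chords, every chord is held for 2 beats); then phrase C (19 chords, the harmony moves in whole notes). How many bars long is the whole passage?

A: 10 × 8 = 80 beats = 20 bars.
B: 52 × 2 = 104 beats = 26 bars.
C: 19 × 4 = 76 beats = 19 bars.
Total: 20 + 26 + 19 = 65 bars.

65 bars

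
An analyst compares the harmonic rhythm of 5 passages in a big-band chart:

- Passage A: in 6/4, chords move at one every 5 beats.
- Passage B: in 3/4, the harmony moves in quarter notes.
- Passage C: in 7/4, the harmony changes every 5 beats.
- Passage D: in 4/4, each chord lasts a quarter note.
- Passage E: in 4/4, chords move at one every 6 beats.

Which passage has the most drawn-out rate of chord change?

A: each chord is 5 beats in 6/4, so 1.2 per bar.
B: each chord is 1 beat in 3/4, so 3 per bar.
C: each chord is 5 beats in 7/4, so 1.4 per bar.
D: each chord is 1 beat in 4/4, so 4 per bar.
E: each chord is 6 beats in 4/4, so 2/3 per bar.
Slowest is E at 2/3 chords/bar.

Passage E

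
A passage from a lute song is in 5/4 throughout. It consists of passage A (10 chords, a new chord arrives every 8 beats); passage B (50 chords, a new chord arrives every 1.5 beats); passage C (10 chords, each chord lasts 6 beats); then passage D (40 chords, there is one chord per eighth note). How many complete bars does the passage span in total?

47 bars

A: 10 × 8 = 80 beats = 16 bars.
B: 50 × 1.5 = 75 beats = 15 bars.
C: 10 × 6 = 60 beats = 12 bars.
D: 40 × 0.5 = 20 beats = 4 bars.
Total: 16 + 15 + 12 + 4 = 47 bars.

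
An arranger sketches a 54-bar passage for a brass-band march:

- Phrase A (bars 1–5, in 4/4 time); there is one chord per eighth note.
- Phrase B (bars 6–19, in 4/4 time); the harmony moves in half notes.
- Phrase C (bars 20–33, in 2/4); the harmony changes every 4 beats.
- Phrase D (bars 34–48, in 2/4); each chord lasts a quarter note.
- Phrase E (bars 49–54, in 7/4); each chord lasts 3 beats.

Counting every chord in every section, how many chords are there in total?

A has 20 beats and chords last 0.5 each, so 40 chords.
B has 56 beats and chords last 2 each, so 28 chords.
C has 28 beats and chords last 4 each, so 7 chords.
D has 30 beats and chords last 1 each, so 30 chords.
E has 42 beats and chords last 3 each, so 14 chords.
Total: 40 + 28 + 7 + 30 + 14 = 119.

119 chords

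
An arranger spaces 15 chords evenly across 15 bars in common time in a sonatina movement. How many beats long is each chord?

15 bars × 4 beats/bar = 60 beats total.
60 beats ÷ 15 chords = 4 beats per chord.
(That is a whole note.)

4 beats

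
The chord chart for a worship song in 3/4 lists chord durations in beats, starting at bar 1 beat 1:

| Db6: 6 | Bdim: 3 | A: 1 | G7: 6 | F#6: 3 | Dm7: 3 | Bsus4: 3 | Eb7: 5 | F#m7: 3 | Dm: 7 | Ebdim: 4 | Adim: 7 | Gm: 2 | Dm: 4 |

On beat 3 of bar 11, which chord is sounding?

Beat 3 of bar 11 is beat (11−1)×3 + 3 = 33 overall.
Running totals: Db6 ends at 6, Bdim ends at 9, A ends at 10, G7 ends at 16, F#6 ends at 19, Dm7 ends at 22, Bsus4 ends at 25, Eb7 ends at 30, F#m7 ends at 33.
Beat 33 falls within F#m7.

F#m7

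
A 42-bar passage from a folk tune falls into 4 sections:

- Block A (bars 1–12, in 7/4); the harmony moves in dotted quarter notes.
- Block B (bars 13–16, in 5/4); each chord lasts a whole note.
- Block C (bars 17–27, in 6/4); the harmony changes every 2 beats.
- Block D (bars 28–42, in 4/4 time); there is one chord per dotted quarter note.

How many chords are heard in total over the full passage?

A has 84 beats and chords last 1.5 each, so 56 chords.
B has 20 beats and chords last 4 each, so 5 chords.
C has 66 beats and chords last 2 each, so 33 chords.
D has 60 beats and chords last 1.5 each, so 40 chords.
Total: 56 + 5 + 33 + 40 = 134.

134 chords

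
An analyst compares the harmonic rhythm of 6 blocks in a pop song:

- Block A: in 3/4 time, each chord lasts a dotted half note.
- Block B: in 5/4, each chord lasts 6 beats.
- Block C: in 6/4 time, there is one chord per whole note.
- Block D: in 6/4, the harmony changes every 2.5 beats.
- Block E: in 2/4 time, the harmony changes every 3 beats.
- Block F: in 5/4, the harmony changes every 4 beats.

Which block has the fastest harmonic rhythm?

A: 3/3 = 1 chord/bar.
B: 5/6 = 5/6 chords/bar.
C: 6/4 = 1.5 chords/bar.
D: 6/2.5 = 2.4 chords/bar.
E: 2/3 = 2/3 chords/bar.
F: 5/4 = 1.25 chords/bar.
Fastest is D at 2.4 chords/bar.

Block D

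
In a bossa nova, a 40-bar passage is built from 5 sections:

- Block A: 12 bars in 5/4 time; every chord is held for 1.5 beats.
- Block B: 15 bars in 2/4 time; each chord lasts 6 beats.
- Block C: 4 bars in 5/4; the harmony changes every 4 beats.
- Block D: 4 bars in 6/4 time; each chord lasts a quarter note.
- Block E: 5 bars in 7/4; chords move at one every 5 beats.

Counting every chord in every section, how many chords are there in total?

A has 60 beats and chords last 1.5 each, so 40 chords.
B has 30 beats and chords last 6 each, so 5 chords.
C has 20 beats and chords last 4 each, so 5 chords.
D has 24 beats and chords last 1 each, so 24 chords.
E has 35 beats and chords last 5 each, so 7 chords.
Total: 40 + 5 + 5 + 24 + 7 = 81.

81 chords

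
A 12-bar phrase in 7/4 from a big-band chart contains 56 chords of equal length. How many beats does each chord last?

12 bars × 7 beats/bar = 84 beats total.
84 beats ÷ 56 chords = 1.5 beats per chord.
(That is a dotted quarter note.)

1.5 beats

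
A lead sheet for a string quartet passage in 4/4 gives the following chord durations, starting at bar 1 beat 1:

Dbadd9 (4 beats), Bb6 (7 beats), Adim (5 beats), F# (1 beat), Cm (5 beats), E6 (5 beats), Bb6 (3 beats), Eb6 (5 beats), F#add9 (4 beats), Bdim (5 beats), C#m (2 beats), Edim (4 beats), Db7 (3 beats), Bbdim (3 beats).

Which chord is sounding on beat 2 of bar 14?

Bbdim

Beat 2 of bar 14 is beat (14−1)×4 + 2 = 54 overall.
Running totals: Dbadd9 ends at 4, Bb6 ends at 11, Adim ends at 16, F# ends at 17, Cm ends at 22, E6 ends at 27, Bb6 ends at 30, Eb6 ends at 35, F#add9 ends at 39, Bdim ends at 44, C#m ends at 46, Edim ends at 50, Db7 ends at 53, Bbdim ends at 56.
Beat 54 falls within Bbdim.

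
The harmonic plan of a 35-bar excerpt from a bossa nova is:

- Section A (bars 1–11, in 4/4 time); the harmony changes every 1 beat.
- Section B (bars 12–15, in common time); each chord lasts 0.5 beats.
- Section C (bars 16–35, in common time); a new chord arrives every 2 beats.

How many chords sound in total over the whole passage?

116 chords

A: 11 bars × 4 beats = 44 beats; 1 beat/chord → 44 chords.
B: 4 bars × 4 beats = 16 beats; 0.5 beats/chord → 32 chords.
C: 20 bars × 4 beats = 80 beats; 2 beats/chord → 40 chords.
Total: 44 + 32 + 40 = 116.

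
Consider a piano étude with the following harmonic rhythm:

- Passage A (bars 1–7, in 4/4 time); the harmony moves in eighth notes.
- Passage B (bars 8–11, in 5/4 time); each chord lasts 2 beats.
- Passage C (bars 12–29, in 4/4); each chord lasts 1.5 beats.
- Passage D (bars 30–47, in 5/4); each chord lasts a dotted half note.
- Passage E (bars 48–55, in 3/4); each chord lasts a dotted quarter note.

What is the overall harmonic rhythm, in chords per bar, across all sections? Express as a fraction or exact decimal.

A: 7 × 4 = 28 beats ÷ 0.5 = 56 chords.
B: 4 × 5 = 20 beats ÷ 2 = 10 chords.
C: 18 × 4 = 72 beats ÷ 1.5 = 48 chords.
D: 18 × 5 = 90 beats ÷ 3 = 30 chords.
E: 8 × 3 = 24 beats ÷ 1.5 = 16 chords.
Overall: 160 chords over 55 bars → 160/55 = 32/11 chords per bar.

32/11 chords per bar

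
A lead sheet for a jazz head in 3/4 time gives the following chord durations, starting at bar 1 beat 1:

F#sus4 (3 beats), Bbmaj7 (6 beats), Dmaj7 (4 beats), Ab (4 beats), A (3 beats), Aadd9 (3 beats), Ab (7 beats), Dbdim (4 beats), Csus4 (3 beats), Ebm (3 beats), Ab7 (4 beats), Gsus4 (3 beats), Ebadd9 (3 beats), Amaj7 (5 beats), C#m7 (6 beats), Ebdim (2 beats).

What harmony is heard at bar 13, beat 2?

Ebm

Beat 2 of bar 13 is beat (13−1)×3 + 2 = 38 overall.
Running totals: F#sus4 ends at 3, Bbmaj7 ends at 9, Dmaj7 ends at 13, Ab ends at 17, A ends at 20, Aadd9 ends at 23, Ab ends at 30, Dbdim ends at 34, Csus4 ends at 37, Ebm ends at 40.
Beat 38 falls within Ebm.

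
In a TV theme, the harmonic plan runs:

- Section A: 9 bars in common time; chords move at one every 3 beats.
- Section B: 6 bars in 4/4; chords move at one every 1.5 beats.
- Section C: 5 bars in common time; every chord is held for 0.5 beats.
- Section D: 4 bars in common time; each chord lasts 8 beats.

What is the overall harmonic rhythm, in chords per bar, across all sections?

35/12 chords per bar

A: 9 × 4 = 36 beats ÷ 3 = 12 chords.
B: 6 × 4 = 24 beats ÷ 1.5 = 16 chords.
C: 5 × 4 = 20 beats ÷ 0.5 = 40 chords.
D: 4 × 4 = 16 beats ÷ 8 = 2 chords.
Overall: 70 chords over 24 bars → 70/24 = 35/12 chords per bar.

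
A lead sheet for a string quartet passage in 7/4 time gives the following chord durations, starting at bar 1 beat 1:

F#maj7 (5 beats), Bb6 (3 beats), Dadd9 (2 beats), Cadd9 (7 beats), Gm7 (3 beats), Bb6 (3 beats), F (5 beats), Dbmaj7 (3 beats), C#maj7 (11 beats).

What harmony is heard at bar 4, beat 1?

Beat 1 of bar 4 is beat (4−1)×7 + 1 = 22 overall.
Running totals: F#maj7 ends at 5, Bb6 ends at 8, Dadd9 ends at 10, Cadd9 ends at 17, Gm7 ends at 20, Bb6 ends at 23.
Beat 22 falls within Bb6.

Bb6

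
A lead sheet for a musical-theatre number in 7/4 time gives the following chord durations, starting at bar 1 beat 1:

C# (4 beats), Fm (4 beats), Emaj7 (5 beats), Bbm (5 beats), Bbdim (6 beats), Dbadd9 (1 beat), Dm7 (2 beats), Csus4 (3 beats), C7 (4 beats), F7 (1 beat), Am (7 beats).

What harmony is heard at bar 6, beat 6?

Am

Beat 6 of bar 6 is beat (6−1)×7 + 6 = 41 overall.
Running totals: C# ends at 4, Fm ends at 8, Emaj7 ends at 13, Bbm ends at 18, Bbdim ends at 24, Dbadd9 ends at 25, Dm7 ends at 27, Csus4 ends at 30, C7 ends at 34, F7 ends at 35, Am ends at 42.
Beat 41 falls within Am.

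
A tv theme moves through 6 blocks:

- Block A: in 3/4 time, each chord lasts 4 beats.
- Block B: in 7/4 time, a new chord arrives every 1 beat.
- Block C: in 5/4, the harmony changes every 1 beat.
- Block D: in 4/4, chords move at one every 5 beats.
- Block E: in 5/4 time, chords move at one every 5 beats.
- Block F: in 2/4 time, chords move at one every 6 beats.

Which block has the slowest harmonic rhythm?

Block F

A: 3 beats/bar ÷ 4 beats/chord = 0.75 chords/bar.
B: 7 beats/bar ÷ 1 beat/chord = 7 chords/bar.
C: 5 beats/bar ÷ 1 beat/chord = 5 chords/bar.
D: 4 beats/bar ÷ 5 beats/chord = 0.8 chords/bar.
E: 5 beats/bar ÷ 5 beats/chord = 1 chord/bar.
F: 2 beats/bar ÷ 6 beats/chord = 1/3 chords/bar.
Slowest is F at 1/3 chords/bar.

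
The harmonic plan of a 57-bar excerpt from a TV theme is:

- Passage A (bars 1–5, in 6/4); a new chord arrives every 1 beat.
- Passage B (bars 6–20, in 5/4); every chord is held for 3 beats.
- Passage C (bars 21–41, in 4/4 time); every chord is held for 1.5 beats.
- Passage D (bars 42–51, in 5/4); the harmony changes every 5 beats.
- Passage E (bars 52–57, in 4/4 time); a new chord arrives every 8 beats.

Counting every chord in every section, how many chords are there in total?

A: 5·6 = 30 beats, 30/1 = 30 chords.
B: 15·5 = 75 beats, 75/3 = 25 chords.
C: 21·4 = 84 beats, 84/1.5 = 56 chords.
D: 10·5 = 50 beats, 50/5 = 10 chords.
E: 6·4 = 24 beats, 24/8 = 3 chords.
Total: 30 + 25 + 56 + 10 + 3 = 124.

124 chords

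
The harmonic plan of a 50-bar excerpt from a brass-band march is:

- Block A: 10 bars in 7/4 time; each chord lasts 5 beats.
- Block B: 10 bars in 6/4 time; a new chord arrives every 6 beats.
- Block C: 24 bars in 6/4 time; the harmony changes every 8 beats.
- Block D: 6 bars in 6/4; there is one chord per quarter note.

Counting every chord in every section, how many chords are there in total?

78 chords

A has 70 beats and chords last 5 each, so 14 chords.
B has 60 beats and chords last 6 each, so 10 chords.
C has 144 beats and chords last 8 each, so 18 chords.
D has 36 beats and chords last 1 each, so 36 chords.
Total: 14 + 10 + 18 + 36 = 78.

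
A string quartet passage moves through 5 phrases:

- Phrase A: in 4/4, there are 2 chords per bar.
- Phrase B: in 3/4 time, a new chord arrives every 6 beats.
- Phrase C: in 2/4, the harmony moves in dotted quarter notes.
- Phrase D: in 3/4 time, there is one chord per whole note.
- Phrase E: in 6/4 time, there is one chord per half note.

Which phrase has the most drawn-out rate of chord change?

Phrase B

A: each chord is 2 beats in 4/4, so 2 per bar.
B: each chord is 6 beats in 3/4, so 0.5 per bar.
C: each chord is 1.5 beats in 2/4, so 4/3 per bar.
D: each chord is 4 beats in 3/4, so 0.75 per bar.
E: each chord is 2 beats in 6/4, so 3 per bar.
Slowest is B at 0.5 chords/bar.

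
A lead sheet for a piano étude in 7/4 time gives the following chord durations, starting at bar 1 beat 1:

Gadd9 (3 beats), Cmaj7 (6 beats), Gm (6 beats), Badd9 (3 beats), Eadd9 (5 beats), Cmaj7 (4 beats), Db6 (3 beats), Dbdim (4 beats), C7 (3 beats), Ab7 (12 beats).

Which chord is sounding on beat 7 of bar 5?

Beat 7 of bar 5 is beat (5−1)×7 + 7 = 35 overall.
Running totals: Gadd9 ends at 3, Cmaj7 ends at 9, Gm ends at 15, Badd9 ends at 18, Eadd9 ends at 23, Cmaj7 ends at 27, Db6 ends at 30, Dbdim ends at 34, C7 ends at 37.
Beat 35 falls within C7.

C7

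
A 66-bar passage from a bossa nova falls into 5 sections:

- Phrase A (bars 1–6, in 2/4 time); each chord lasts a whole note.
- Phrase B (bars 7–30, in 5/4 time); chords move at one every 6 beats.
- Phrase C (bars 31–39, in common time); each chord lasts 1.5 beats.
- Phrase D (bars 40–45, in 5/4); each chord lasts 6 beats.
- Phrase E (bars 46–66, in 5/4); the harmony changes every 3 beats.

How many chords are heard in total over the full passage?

A has 12 beats and chords last 4 each, so 3 chords.
B has 120 beats and chords last 6 each, so 20 chords.
C has 36 beats and chords last 1.5 each, so 24 chords.
D has 30 beats and chords last 6 each, so 5 chords.
E has 105 beats and chords last 3 each, so 35 chords.
Total: 3 + 20 + 24 + 5 + 35 = 87.

87 chords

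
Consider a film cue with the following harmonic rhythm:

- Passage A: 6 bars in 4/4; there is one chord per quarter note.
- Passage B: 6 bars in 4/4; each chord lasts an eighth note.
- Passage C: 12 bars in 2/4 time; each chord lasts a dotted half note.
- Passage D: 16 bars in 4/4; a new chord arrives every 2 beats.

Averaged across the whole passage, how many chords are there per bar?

2.8 chords per bar

A: 6 × 4 = 24 beats ÷ 1 = 24 chords.
B: 6 × 4 = 24 beats ÷ 0.5 = 48 chords.
C: 12 × 2 = 24 beats ÷ 3 = 8 chords.
D: 16 × 4 = 64 beats ÷ 2 = 32 chords.
Overall: 112 chords over 40 bars → 112/40 = 2.8 chords per bar.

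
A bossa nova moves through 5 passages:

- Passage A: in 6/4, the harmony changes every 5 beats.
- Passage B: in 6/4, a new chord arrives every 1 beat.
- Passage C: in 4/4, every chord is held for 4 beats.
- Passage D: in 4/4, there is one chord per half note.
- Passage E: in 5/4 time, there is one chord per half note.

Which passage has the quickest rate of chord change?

A: 6 beats/bar ÷ 5 beats/chord = 1.2 chords/bar.
B: 6 beats/bar ÷ 1 beat/chord = 6 chords/bar.
C: 4 beats/bar ÷ 4 beats/chord = 1 chord/bar.
D: 4 beats/bar ÷ 2 beats/chord = 2 chords/bar.
E: 5 beats/bar ÷ 2 beats/chord = 2.5 chords/bar.
Fastest is B at 6 chords/bar.

Passage B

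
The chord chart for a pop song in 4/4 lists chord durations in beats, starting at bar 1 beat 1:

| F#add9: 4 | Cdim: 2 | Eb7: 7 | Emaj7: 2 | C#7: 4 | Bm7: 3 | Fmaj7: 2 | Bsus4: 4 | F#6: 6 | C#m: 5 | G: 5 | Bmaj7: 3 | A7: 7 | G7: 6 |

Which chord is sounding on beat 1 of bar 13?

Beat 1 of bar 13 is beat (13−1)×4 + 1 = 49 overall.
Running totals: F#add9 ends at 4, Cdim ends at 6, Eb7 ends at 13, Emaj7 ends at 15, C#7 ends at 19, Bm7 ends at 22, Fmaj7 ends at 24, Bsus4 ends at 28, F#6 ends at 34, C#m ends at 39, G ends at 44, Bmaj7 ends at 47, A7 ends at 54.
Beat 49 falls within A7.

A7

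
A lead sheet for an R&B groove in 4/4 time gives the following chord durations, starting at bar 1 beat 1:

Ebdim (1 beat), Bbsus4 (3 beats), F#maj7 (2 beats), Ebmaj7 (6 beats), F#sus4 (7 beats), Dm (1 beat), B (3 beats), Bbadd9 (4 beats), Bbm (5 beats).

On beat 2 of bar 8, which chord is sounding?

Beat 2 of bar 8 is beat (8−1)×4 + 2 = 30 overall.
Running totals: Ebdim ends at 1, Bbsus4 ends at 4, F#maj7 ends at 6, Ebmaj7 ends at 12, F#sus4 ends at 19, Dm ends at 20, B ends at 23, Bbadd9 ends at 27, Bbm ends at 32.
Beat 30 falls within Bbm.

Bbm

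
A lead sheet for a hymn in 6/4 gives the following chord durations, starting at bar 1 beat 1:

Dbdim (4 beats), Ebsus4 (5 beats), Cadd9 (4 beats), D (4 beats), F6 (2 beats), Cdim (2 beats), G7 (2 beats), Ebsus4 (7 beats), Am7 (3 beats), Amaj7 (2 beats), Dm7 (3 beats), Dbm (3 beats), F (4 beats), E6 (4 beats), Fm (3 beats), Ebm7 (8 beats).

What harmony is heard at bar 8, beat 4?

Beat 4 of bar 8 is beat (8−1)×6 + 4 = 46 overall.
Running totals: Dbdim ends at 4, Ebsus4 ends at 9, Cadd9 ends at 13, D ends at 17, F6 ends at 19, Cdim ends at 21, G7 ends at 23, Ebsus4 ends at 30, Am7 ends at 33, Amaj7 ends at 35, Dm7 ends at 38, Dbm ends at 41, F ends at 45, E6 ends at 49.
Beat 46 falls within E6.

E6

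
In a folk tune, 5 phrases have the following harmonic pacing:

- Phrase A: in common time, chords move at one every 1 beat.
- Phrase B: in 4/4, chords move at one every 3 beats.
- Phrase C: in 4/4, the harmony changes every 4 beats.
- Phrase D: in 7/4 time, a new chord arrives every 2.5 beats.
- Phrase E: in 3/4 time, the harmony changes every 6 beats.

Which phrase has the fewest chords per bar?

A: 4/1 = 4 chords/bar.
B: 4/3 = 4/3 chords/bar.
C: 4/4 = 1 chord/bar.
D: 7/2.5 = 2.8 chords/bar.
E: 3/6 = 0.5 chords/bar.
Slowest is E at 0.5 chords/bar.

Phrase E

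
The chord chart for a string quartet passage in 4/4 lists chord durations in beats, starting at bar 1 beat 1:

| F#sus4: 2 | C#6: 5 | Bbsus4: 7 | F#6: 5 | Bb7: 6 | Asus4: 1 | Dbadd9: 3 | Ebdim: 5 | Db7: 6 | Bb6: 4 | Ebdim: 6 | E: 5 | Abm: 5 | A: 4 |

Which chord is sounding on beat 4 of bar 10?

Db7

Beat 4 of bar 10 is beat (10−1)×4 + 4 = 40 overall.
Running totals: F#sus4 ends at 2, C#6 ends at 7, Bbsus4 ends at 14, F#6 ends at 19, Bb7 ends at 25, Asus4 ends at 26, Dbadd9 ends at 29, Ebdim ends at 34, Db7 ends at 40.
Beat 40 falls within Db7.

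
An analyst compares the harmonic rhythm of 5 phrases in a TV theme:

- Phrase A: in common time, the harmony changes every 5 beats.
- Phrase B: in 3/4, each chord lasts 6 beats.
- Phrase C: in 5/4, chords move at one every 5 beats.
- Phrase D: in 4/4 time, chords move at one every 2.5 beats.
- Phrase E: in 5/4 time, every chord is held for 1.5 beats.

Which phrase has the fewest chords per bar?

A: 4/5 = 0.8 chords/bar.
B: 3/6 = 0.5 chords/bar.
C: 5/5 = 1 chord/bar.
D: 4/2.5 = 1.6 chords/bar.
E: 5/1.5 = 10/3 chords/bar.
Slowest is B at 0.5 chords/bar.

Phrase B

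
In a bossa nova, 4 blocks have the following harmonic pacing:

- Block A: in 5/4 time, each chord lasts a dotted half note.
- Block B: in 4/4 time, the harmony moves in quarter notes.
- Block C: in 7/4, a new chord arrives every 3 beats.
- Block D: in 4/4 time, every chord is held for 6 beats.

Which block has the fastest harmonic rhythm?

Block B

A: 5/3 = 5/3 chords/bar.
B: 4/1 = 4 chords/bar.
C: 7/3 = 7/3 chords/bar.
D: 4/6 = 2/3 chords/bar.
Fastest is B at 4 chords/bar.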